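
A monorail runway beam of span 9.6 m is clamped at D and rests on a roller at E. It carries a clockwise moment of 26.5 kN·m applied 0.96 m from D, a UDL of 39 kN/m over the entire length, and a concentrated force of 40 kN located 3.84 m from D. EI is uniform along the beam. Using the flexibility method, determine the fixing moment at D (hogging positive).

Release the roller at E. Primary structure: cantilever fixed at D.
Deflection at E on the released cantilever, summing each load's contribution:
  clockwise couple 26.5 at a = 0.96: M₀a(2L − a)/(2EI) = 232/EI
  UDL 39: wL⁴/(8EI) = 41406/EI
  point load 40 at a = 3.84: Pa²(3L − a)/(6EI) = 2454/EI
  δ_0 = 44091/EI
Flexibility coefficient — unit upward force at E: δ_{EE} = L³/(3EI) = 294.9/EI.
The prop prevents deflection at E: R_E = δ_0/δ_{EE} = 44091/294.9 = 149.5 kN.
Moment equilibrium about D: M_D = Σ(load moments about D) − R_E·L = 1977 − 149.5×9.6 = 542 kN·m.

M_D = 542 kN·m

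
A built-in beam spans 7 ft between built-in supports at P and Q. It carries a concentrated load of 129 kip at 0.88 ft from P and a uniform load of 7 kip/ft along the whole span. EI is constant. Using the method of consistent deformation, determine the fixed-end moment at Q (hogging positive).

Take the two fixed-end moments M_P, M_Q as redundants; the released structure is the simple span PQ.
End rotations of the released simple span under the applied load (×1/EI):
  at P: point load 129 at a = 0.88: Pab(L + b)/(6LEI) = 217/EI
  at Q: point load 129 at a = 0.88: Pab(L + a)/(6LEI) = 130.3/EI
  at P: UDL 7: wL³/(24EI) = 100/EI
  at Q: UDL 7: wL³/(24EI) = 100/EI
  θ_P0 = 317.1/EI,  θ_Q0 = 230.4/EI
Flexibility coefficients: a unit moment at one end gives L/(3EI) there and L/(6EI) at the far end, so f₁₁ = f₂₂ = 2.333/EI and f₁₂ = f₂₁ = 1.167/EI.
Compatibility — zero rotation at each built-in end:
  2.333 M_P + 1.167 M_Q = 317.1
  1.167 M_P + 2.333 M_Q = 230.4
Solving the pair gives M_P = 115.4 kip·ft and M_Q = 41.06 kip·ft (hogging).

M_Q = 41.06 kip·ft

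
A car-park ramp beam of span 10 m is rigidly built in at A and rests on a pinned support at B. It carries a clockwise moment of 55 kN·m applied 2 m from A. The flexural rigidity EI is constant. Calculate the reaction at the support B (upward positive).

R_B = 2.97 kN

Remove the prop at B; the released (primary) structure is a cantilever built in at A.
Deflection at B on the released cantilever, summing each load's contribution:
  clockwise couple 55 at a = 2: M₀a(2L − a)/(2EI) = 990/EI
Tip deflection under a unit load at B: L³/(3EI) = 333.3/EI.
The prop prevents deflection at B: R_B = δ_0/δ_{BB} = 990/333.3 = 2.97 kN.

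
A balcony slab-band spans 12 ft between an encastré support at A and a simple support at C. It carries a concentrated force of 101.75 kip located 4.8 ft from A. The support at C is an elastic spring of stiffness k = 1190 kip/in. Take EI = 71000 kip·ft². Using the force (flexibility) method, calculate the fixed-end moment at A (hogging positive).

Release the roller at C. Primary structure: cantilever fixed at A.
Downward deflection at the released point C due to the loads:
  point load 101.75 at a = 4.8: Pa²(3L − a)/(6EI) = 12190/EI
Flexibility coefficient — unit upward force at C: δ_{CC} = L³/(3EI) = 576/EI.
With EI = 71000 kip·ft²: δ_0 = 0.1717 ft and δ_{CC} = 0.008113 ft/kip.
Compatibility — the spring shortens by R_C/k under the reaction it provides: δ_0 − R_C·δ_{CC} = R_C/k. With 1/k = 1/(1190×12) ft/kip = 0.00007 ft/kip, R_C = δ_0 / (δ_{CC} + 1/k) = 0.1717 / (0.008113 + 0.00007) = 20.98 kip.
Moment equilibrium about A: M_A = Σ(load moments about A) − R_C·L = 488.4 − 20.98×12 = 236.6 kip·ft.

M_A = 236.6 kip·ft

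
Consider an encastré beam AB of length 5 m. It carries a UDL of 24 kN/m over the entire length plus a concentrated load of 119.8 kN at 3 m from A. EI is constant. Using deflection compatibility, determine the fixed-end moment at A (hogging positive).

M_A = 107.5 kN·m

Take the two fixed-end moments M_A, M_B as redundants; the released structure is the simple span AB.
End rotations of the released simple span under the applied load (×1/EI):
  at A: UDL 24: wL³/(24EI) = 125/EI
  at B: UDL 24: wL³/(24EI) = 125/EI
  at A: point load 119.8 at a = 3: Pab(L + b)/(6LEI) = 167.7/EI
  at B: point load 119.8 at a = 3: Pab(L + a)/(6LEI) = 191.7/EI
  θ_A0 = 292.7/EI,  θ_B0 = 316.7/EI
Flexibility coefficients: a unit moment at one end gives L/(3EI) there and L/(6EI) at the far end, so f₁₁ = f₂₂ = 1.667/EI and f₁₂ = f₂₁ = 0.8333/EI.
Compatibility — zero rotation at each built-in end:
  1.667 M_A + 0.8333 M_B = 292.7
  0.8333 M_A + 1.667 M_B = 316.7
Solving the pair gives M_A = 107.5 kN·m and M_B = 136.3 kN·m (hogging).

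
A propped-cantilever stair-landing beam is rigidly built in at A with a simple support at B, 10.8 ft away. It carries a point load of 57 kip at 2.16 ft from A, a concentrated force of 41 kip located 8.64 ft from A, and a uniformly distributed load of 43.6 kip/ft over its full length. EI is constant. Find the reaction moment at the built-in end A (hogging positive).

M_A = 766.8 kip·ft

Remove the prop at B; the released (primary) structure is a cantilever built in at A.
Free-end deflection of the primary structure under the applied loading (downward +):
  point load 57 at a = 2.16: Pa²(3L − a)/(6EI) = 1340/EI
  point load 41 at a = 8.64: Pa²(3L − a)/(6EI) = 12120/EI
  UDL 43.6: wL⁴/(8EI) = 74147/EI
  δ_0 = 87607/EI
Flexibility coefficient — unit upward force at B: δ_{BB} = L³/(3EI) = 419.9/EI.
The prop prevents deflection at B: R_B = δ_0/δ_{BB} = 87607/419.9 = 208.6 kip.
Moment equilibrium about A: M_A = Σ(load moments about A) − R_B·L = 3020 − 208.6×10.8 = 766.8 kip·ft.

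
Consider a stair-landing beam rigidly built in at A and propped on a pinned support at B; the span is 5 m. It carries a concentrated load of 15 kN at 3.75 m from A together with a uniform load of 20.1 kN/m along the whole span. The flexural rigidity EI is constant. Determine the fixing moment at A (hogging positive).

Choose R_B as the redundant. The primary structure is the cantilever fixed at A.
Primary-structure tip deflection at B by superposition:
  point load 15 at a = 3.75: Pa²(3L − a)/(6EI) = 395.5/EI
  UDL 20.1: wL⁴/(8EI) = 1570/EI
  δ_0 = 1966/EI
Flexibility coefficient — unit upward force at B: δ_{BB} = L³/(3EI) = 41.67/EI.
The prop prevents deflection at B: R_B = δ_0/δ_{BB} = 1966/41.67 = 47.18 kN.
Moment equilibrium about A: M_A = Σ(load moments about A) − R_B·L = 307.5 − 47.18×5 = 71.6 kN·m.

M_A = 71.6 kN·m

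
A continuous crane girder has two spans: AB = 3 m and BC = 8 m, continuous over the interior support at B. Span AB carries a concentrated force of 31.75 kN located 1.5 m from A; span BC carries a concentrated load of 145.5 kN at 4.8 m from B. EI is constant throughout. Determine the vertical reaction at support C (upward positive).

Insert a hinge at B; M_B is the redundant, and each span becomes simply supported.
End slopes at the hinge B, treating each span as simply supported:
  span AB: point load 31.75 at a = 1.5: Pab(L + a)/(6LEI) = 17.86/EI
  span BC: point load 145.5 at a = 4.8: Pab(L + b)/(6LEI) = 521.5/EI
  relative rotation θ_0 = (17.86 + 521.5)/EI = 539.3/EI
A unit hogging moment at B produces rotation L₁/(3EI) + L₂/(3EI) = 3.667/EI.
Compatibility: M_B·(L₁+L₂)/(3EI) = θ_0, giving M_B = 147.1 kN·m (hogging).
Span BC, ΣM about C: R_B^{BC}·8 = 465.6 + 147.1, so R_B^{BC} = 76.59 kN and R_C = 145.5 − 76.59 = 68.91 kN.

R_C = 68.91 kN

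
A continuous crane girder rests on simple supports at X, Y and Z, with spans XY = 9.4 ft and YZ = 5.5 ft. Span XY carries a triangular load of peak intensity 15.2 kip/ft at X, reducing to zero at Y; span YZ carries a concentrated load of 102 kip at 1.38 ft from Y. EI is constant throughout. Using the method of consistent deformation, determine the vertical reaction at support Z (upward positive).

R_Z = 10.42 kip

Release continuity at Y by inserting a hinge; the redundant is the internal moment M_Y. The primary structure is two simply-supported spans XY and YZ.
Rotations at Y on the released spans (each span's end-slope, ×1/EI):
  span XY: triangular load, peak 15.2: 7w₀L³/(360EI) = 245.5/EI
  span YZ: point load 102 at a = 1.38: Pab(L + b)/(6LEI) = 169.1/EI
  relative rotation θ_0 = (245.5 + 169.1)/EI = 414.5/EI
A unit hogging moment at Y produces rotation L₁/(3EI) + L₂/(3EI) = 4.967/EI.
Compatibility: M_Y·(L₁+L₂)/(3EI) = θ_0, giving M_Y = 83.46 kip·ft (hogging).
Span YZ, ΣM about Z: R_Y^{YZ}·5.5 = 420.2 + 83.46, so R_Y^{YZ} = 91.58 kip and R_Z = 102 − 91.58 = 10.42 kip.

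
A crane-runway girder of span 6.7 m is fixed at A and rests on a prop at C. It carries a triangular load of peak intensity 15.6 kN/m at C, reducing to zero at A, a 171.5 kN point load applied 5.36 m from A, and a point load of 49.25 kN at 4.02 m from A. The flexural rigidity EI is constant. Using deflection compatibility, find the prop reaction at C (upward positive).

R_C = 170.8 kN

Choose R_C as the redundant. The primary structure is the cantilever fixed at A.
Downward deflection at the released point C due to the loads:
  triangular load, peak 15.6 at the free end: 11w₀L⁴/(120EI) = 2882/EI
  point load 171.5 at a = 5.36: Pa²(3L − a)/(6EI) = 12104/EI
  point load 49.25 at a = 4.02: Pa²(3L − a)/(6EI) = 2133/EI
  δ_0 = 17119/EI
Flexibility coefficient — unit upward force at C: δ_{CC} = L³/(3EI) = 100.3/EI.
Compatibility at C: δ_0 − R_C·δ_{CC} = 0, so R_C = 17119/100.3 = 170.8 kN.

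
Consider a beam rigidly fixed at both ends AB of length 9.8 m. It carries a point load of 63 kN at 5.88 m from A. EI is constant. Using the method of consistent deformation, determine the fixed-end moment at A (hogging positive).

M_A = 59.27 kN·m

Release both end moments; the primary structure is a simply-supported span AB with redundants M_A and M_B.
End rotations of the released simple span under the applied load (×1/EI):
  at A: point load 63 at a = 5.88: Pab(L + b)/(6LEI) = 338.8/EI
  at B: point load 63 at a = 5.88: Pab(L + a)/(6LEI) = 387.2/EI
  θ_A0 = 338.8/EI,  θ_B0 = 387.2/EI
Flexibility coefficients: a unit moment at one end gives L/(3EI) there and L/(6EI) at the far end, so f₁₁ = f₂₂ = 3.267/EI and f₁₂ = f₂₁ = 1.633/EI.
Compatibility — zero rotation at each built-in end:
  3.267 M_A + 1.633 M_B = 338.8
  1.633 M_A + 3.267 M_B = 387.2
Solving the pair gives M_A = 59.27 kN·m and M_B = 88.91 kN·m (hogging).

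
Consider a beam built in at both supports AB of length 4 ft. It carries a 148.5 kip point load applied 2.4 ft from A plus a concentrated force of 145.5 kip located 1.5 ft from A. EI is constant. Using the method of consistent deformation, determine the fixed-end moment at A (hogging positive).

Take the two fixed-end moments M_A, M_B as redundants; the released structure is the simple span AB.
End rotations of the released simple span under the applied load (×1/EI):
  at A: point load 148.5 at a = 2.4: Pab(L + b)/(6LEI) = 133.1/EI
  at B: point load 148.5 at a = 2.4: Pab(L + a)/(6LEI) = 152.1/EI
  at A: point load 145.5 at a = 1.5: Pab(L + b)/(6LEI) = 147.8/EI
  at B: point load 145.5 at a = 1.5: Pab(L + a)/(6LEI) = 125/EI
  θ_A0 = 280.8/EI,  θ_B0 = 277.1/EI
Flexibility coefficients: a unit moment at one end gives L/(3EI) there and L/(6EI) at the far end, so f₁₁ = f₂₂ = 1.333/EI and f₁₂ = f₂₁ = 0.6667/EI.
Compatibility — zero rotation at each built-in end:
  1.333 M_A + 0.6667 M_B = 280.8
  0.6667 M_A + 1.333 M_B = 277.1
Solving the pair gives M_A = 142.3 kip·ft and M_B = 136.7 kip·ft (hogging).

M_A = 142.3 kip·ft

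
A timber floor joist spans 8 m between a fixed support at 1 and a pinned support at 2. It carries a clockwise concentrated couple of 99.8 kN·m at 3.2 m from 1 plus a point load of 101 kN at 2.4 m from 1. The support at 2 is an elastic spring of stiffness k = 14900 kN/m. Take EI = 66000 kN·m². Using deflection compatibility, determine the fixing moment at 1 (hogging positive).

M_1 = 153.1 kN·m

Choose R_2 as the redundant. The primary structure is the cantilever fixed at 1.
Downward deflection at the released point 2 due to the loads:
  clockwise couple 99.8 at a = 3.2: M₀a(2L − a)/(2EI) = 2044/EI
  point load 101 at a = 2.4: Pa²(3L − a)/(6EI) = 2094/EI
  δ_0 = 4138/EI
Flexibility coefficient — unit upward force at 2: δ_{22} = L³/(3EI) = 170.7/EI.
With EI = 66000 kN·m²: δ_0 = 0.062701 m and δ_{22} = 0.002586 m/kN.
Compatibility — the spring shortens by R_2/k under the reaction it provides: δ_0 − R_2·δ_{22} = R_2/k. With 1/k = 0.000067 m/kN, R_2 = δ_0 / (δ_{22} + 1/k) = 0.062701 / (0.002586 + 0.000067) = 23.63 kN.
Moment equilibrium about 1: M_1 = Σ(load moments about 1) − R_2·L = 342.2 − 23.63×8 = 153.1 kN·m.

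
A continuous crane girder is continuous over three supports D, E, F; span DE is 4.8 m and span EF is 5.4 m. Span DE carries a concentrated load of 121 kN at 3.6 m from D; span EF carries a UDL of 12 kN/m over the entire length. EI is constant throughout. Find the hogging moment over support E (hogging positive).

M_E = 68 kN·m

Insert a hinge at E; M_E is the redundant, and each span becomes simply supported.
Rotations at E on the released spans (each span's end-slope, ×1/EI):
  span DE: point load 121 at a = 3.6: Pab(L + a)/(6LEI) = 152.5/EI
  span EF: UDL 12: wL³/(24EI) = 78.73/EI
  relative rotation θ_0 = (152.5 + 78.73)/EI = 231.2/EI
A unit hogging moment at E produces rotation L₁/(3EI) + L₂/(3EI) = 3.4/EI.
Compatibility: M_E·(L₁+L₂)/(3EI) = θ_0, giving M_E = 68 kN·m (hogging).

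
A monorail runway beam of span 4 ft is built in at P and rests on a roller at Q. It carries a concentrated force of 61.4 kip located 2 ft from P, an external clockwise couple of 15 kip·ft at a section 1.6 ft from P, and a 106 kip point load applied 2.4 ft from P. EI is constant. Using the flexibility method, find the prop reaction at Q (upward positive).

R_Q = 68.58 kip

Remove the prop at Q; the released (primary) structure is a cantilever built in at P.
Primary-structure tip deflection at Q by superposition:
  point load 61.4 at a = 2: Pa²(3L − a)/(6EI) = 409.3/EI
  clockwise couple 15 at a = 1.6: M₀a(2L − a)/(2EI) = 76.8/EI
  point load 106 at a = 2.4: Pa²(3L − a)/(6EI) = 976.9/EI
  δ_0 = 1463/EI
Tip deflection under a unit load at Q: L³/(3EI) = 21.33/EI.
Compatibility at Q: δ_0 − R_Q·δ_{QQ} = 0, so R_Q = 1463/21.33 = 68.58 kip.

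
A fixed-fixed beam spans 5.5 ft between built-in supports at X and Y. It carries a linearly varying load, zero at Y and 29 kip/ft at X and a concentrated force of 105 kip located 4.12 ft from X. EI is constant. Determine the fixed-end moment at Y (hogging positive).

M_Y = 110.6 kip·ft

Release both end moments; the primary structure is a simply-supported span XY with redundants M_X and M_Y.
On the primary (simply-supported) span, the end slopes from the loading are:
  at X: triangular load, peak 29: w₀L³/(45EI) = 107.2/EI
  at Y: triangular load, peak 29: 7w₀L³/(360EI) = 93.82/EI
  at X: point load 105 at a = 4.12: Pab(L + b)/(6LEI) = 124.5/EI
  at Y: point load 105 at a = 4.12: Pab(L + a)/(6LEI) = 174/EI
  θ_X0 = 231.7/EI,  θ_Y0 = 267.8/EI
Flexibility coefficients: a unit moment at one end gives L/(3EI) there and L/(6EI) at the far end, so f₁₁ = f₂₂ = 1.833/EI and f₁₂ = f₂₁ = 0.9167/EI.
Compatibility — zero rotation at each built-in end:
  1.833 M_X + 0.9167 M_Y = 231.7
  0.9167 M_X + 1.833 M_Y = 267.8
Solving the pair gives M_X = 71.1 kip·ft and M_Y = 110.6 kip·ft (hogging).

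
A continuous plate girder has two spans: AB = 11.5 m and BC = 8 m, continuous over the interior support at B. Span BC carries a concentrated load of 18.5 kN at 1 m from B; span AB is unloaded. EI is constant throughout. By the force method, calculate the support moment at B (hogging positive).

Insert a hinge at B; M_B is the redundant, and each span becomes simply supported.
Discontinuity in slope at B on the released structure — sum the simple-span end rotations:
  span BC: point load 18.5 at a = 1: Pab(L + b)/(6LEI) = 40.47/EI
  relative rotation θ_0 = (0 + 40.47)/EI = 40.47/EI
A unit hogging moment at B produces rotation L₁/(3EI) + L₂/(3EI) = 6.5/EI.
Slope continuity at B: θ_0 = M_B·6.5/EI, so M_B = 40.47/6.5 = 6.226 kN·m (hogging).

M_B = 6.226 kN·m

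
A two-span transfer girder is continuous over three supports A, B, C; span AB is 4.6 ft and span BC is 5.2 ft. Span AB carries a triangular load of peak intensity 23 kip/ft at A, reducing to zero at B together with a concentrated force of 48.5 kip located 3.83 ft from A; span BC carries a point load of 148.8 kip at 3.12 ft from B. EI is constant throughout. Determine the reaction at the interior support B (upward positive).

Insert a hinge at B; M_B is the redundant, and each span becomes simply supported.
Rotations at B on the released spans (each span's end-slope, ×1/EI):
  span AB: triangular load, peak 23: 7w₀L³/(360EI) = 43.53/EI
  span AB: point load 48.5 at a = 3.83: Pab(L + a)/(6LEI) = 43.69/EI
  span BC: point load 148.8 at a = 3.12: Pab(L + b)/(6LEI) = 225.3/EI
  relative rotation θ_0 = (87.22 + 225.3)/EI = 312.5/EI
A unit hogging moment at B produces rotation L₁/(3EI) + L₂/(3EI) = 3.267/EI.
Slope continuity at B: θ_0 = M_B·3.267/EI, so M_B = 312.5/3.267 = 95.67 kip·ft (hogging).
Span AB, ΣM about A with M_B applied at B: R_B^{AB}·4.6 = 266.9 + 95.67, so R_B^{AB} = 78.81 kip and R_A = 101.4 − 78.81 = 22.59 kip.
Span BC, ΣM about C: R_B^{BC}·5.2 = 309.5 + 95.67, so R_B^{BC} = 77.92 kip and R_C = 148.8 − 77.92 = 70.88 kip.
R_B = 78.81 + 77.92 = 156.7 kip.

R_B = 156.7 kip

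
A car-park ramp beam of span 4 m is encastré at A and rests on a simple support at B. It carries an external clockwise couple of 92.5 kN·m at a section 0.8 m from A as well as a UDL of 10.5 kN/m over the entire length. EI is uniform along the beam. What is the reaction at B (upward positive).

Take the reaction at B as the redundant and release it; the primary structure is a cantilever fixed at A.
Deflection at B on the released cantilever, summing each load's contribution:
  clockwise couple 92.5 at a = 0.8: M₀a(2L − a)/(2EI) = 266.4/EI
  UDL 10.5: wL⁴/(8EI) = 336/EI
  δ_0 = 602.4/EI
Flexibility coefficient — unit upward force at B: δ_{BB} = L³/(3EI) = 21.33/EI.
The prop prevents deflection at B: R_B = δ_0/δ_{BB} = 602.4/21.33 = 28.24 kN.

R_B = 28.24 kN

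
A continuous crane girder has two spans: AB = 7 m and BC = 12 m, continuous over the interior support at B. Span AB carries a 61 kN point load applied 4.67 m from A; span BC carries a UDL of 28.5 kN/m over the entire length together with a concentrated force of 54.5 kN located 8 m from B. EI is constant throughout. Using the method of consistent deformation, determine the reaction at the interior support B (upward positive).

Insert a hinge at B; M_B is the redundant, and each span becomes simply supported.
End slopes at the hinge B, treating each span as simply supported:
  span AB: point load 61 at a = 4.67: Pab(L + a)/(6LEI) = 184.4/EI
  span BC: UDL 28.5: wL³/(24EI) = 2052/EI
  span BC: point load 54.5 at a = 8: Pab(L + b)/(6LEI) = 387.6/EI
  relative rotation θ_0 = (184.4 + 2440)/EI = 2624/EI
A unit hogging moment at B produces rotation L₁/(3EI) + L₂/(3EI) = 6.333/EI.
Compatibility: M_B·(L₁+L₂)/(3EI) = θ_0, giving M_B = 414.3 kN·m (hogging).
Span AB, ΣM about A with M_B applied at B: R_B^{AB}·7 = 284.9 + 414.3, so R_B^{AB} = 99.88 kN and R_A = 61 − 99.88 = -38.88 kN.
Span BC, ΣM about C: R_B^{BC}·12 = 2270 + 414.3, so R_B^{BC} = 223.7 kN and R_C = 396.5 − 223.7 = 172.8 kN.
R_B = 99.88 + 223.7 = 323.6 kN.

R_B = 323.6 kN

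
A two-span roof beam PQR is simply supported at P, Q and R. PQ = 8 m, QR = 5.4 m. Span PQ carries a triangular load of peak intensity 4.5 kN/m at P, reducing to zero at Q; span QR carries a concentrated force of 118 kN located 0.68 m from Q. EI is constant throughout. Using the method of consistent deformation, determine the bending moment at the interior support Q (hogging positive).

Release continuity at Q by inserting a hinge; the redundant is the internal moment M_Q. The primary structure is two simply-supported spans PQ and QR.
End slopes at the hinge Q, treating each span as simply supported:
  span PQ: triangular load, peak 4.5: 7w₀L³/(360EI) = 44.8/EI
  span QR: point load 118 at a = 0.68: Pab(L + b)/(6LEI) = 118.3/EI
  relative rotation θ_0 = (44.8 + 118.3)/EI = 163.1/EI
A unit hogging moment at Q produces rotation L₁/(3EI) + L₂/(3EI) = 4.467/EI.
Compatibility: M_Q·(L₁+L₂)/(3EI) = θ_0, giving M_Q = 36.51 kN·m (hogging).

M_Q = 36.51 kN·m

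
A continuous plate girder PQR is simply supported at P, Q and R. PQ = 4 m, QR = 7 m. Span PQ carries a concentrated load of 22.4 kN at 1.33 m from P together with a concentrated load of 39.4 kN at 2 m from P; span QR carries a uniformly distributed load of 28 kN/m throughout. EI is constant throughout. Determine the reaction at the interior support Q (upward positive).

Take M_Q as the redundant. Released structure: two simple spans PQ and QR with a hinge at Q.
Rotations at Q on the released spans (each span's end-slope, ×1/EI):
  span PQ: point load 22.4 at a = 1.33: Pab(L + a)/(6LEI) = 17.67/EI
  span PQ: point load 39.4 at a = 2: Pab(L + a)/(6LEI) = 39.4/EI
  span QR: UDL 28: wL³/(24EI) = 400.2/EI
  relative rotation θ_0 = (57.07 + 400.2)/EI = 457.2/EI
A unit hogging moment at Q produces rotation L₁/(3EI) + L₂/(3EI) = 3.667/EI.
Slope continuity at Q: θ_0 = M_Q·3.667/EI, so M_Q = 457.2/3.667 = 124.7 kN·m (hogging).
Span PQ, ΣM about P with M_Q applied at Q: R_Q^{PQ}·4 = 108.6 + 124.7, so R_Q^{PQ} = 58.32 kN and R_P = 61.8 − 58.32 = 3.477 kN.
Span QR, ΣM about R: R_Q^{QR}·7 = 686 + 124.7, so R_Q^{QR} = 115.8 kN and R_R = 196 − 115.8 = 80.19 kN.
R_Q = 58.32 + 115.8 = 174.1 kN.

R_Q = 174.1 kN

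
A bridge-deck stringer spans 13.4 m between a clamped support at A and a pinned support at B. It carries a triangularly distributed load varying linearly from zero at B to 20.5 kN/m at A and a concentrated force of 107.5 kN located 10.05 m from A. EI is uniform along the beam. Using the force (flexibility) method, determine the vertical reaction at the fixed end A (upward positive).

R_A = 149.4 kN

Remove the prop at B; the released (primary) structure is a cantilever built in at A.
Downward deflection at the released point B due to the loads:
  triangular load, peak 20.5 at the fixed end: w₀L⁴/(30EI) = 22032/EI
  point load 107.5 at a = 10.05: Pa²(3L − a)/(6EI) = 54560/EI
  δ_0 = 76592/EI
Tip deflection under a unit load at B: L³/(3EI) = 802/EI.
Compatibility at B: δ_0 − R_B·δ_{BB} = 0, so R_B = 76592/802 = 95.5 kN.
Vertical equilibrium: R_A = ΣP − R_B = 244.8 − 95.5 = 149.4 kN.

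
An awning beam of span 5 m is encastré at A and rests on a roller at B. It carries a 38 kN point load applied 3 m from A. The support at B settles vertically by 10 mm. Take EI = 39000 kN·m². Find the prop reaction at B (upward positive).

Remove the prop at B; the released (primary) structure is a cantilever built in at A.
Downward deflection at the released point B due to the loads:
  point load 38 at a = 3: Pa²(3L − a)/(6EI) = 684/EI
Flexibility coefficient — unit upward force at B: δ_{BB} = L³/(3EI) = 41.67/EI.
With EI = 39000 kN·m²: δ_0 = 0.017538 m and δ_{BB} = 0.001068 m/kN.
Compatibility — the beam at B must follow the support down by 0.01 m: δ_0 − R_B·δ_{BB} = 0.01, so R_B = (0.017538 − 0.01)/0.001068 = 7.056 kN.

R_B = 7.056 kN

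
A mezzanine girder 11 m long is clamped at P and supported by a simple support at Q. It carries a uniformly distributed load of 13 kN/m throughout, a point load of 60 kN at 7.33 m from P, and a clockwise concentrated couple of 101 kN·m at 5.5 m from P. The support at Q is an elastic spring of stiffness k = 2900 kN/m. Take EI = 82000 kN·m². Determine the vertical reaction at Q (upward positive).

Remove the prop at Q; the released (primary) structure is a cantilever built in at P.
Primary-structure tip deflection at Q by superposition:
  UDL 13: wL⁴/(8EI) = 23792/EI
  point load 60 at a = 7.33: Pa²(3L − a)/(6EI) = 13792/EI
  clockwise couple 101 at a = 5.5: M₀a(2L − a)/(2EI) = 4583/EI
  δ_0 = 42167/EI
Flexibility coefficient — unit upward force at Q: δ_{QQ} = L³/(3EI) = 443.7/EI.
With EI = 82000 kN·m²: δ_0 = 0.51423 m and δ_{QQ} = 0.005411 m/kN.
Compatibility — the spring shortens by R_Q/k under the reaction it provides: δ_0 − R_Q·δ_{QQ} = R_Q/k. With 1/k = 0.000345 m/kN, R_Q = δ_0 / (δ_{QQ} + 1/k) = 0.51423 / (0.005411 + 0.000345) = 89.35 kN.

R_Q = 89.35 kN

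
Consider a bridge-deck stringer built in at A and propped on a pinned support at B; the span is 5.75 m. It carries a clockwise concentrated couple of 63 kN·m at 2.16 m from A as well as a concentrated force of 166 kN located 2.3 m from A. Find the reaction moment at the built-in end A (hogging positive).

Take the reaction at B as the redundant and release it; the primary structure is a cantilever fixed at A.
Downward deflection at the released point B due to the loads:
  clockwise couple 63 at a = 2.16: M₀a(2L − a)/(2EI) = 635.5/EI
  point load 166 at a = 2.3: Pa²(3L − a)/(6EI) = 2188/EI
  δ_0 = 2824/EI
Flexibility coefficient — unit upward force at B: δ_{BB} = L³/(3EI) = 63.37/EI.
Compatibility at B: δ_0 − R_B·δ_{BB} = 0, so R_B = 2824/63.37 = 44.56 kN.
Moment equilibrium about A: M_A = Σ(load moments about A) − R_B·L = 444.8 − 44.56×5.75 = 188.6 kN·m.

M_A = 188.6 kN·m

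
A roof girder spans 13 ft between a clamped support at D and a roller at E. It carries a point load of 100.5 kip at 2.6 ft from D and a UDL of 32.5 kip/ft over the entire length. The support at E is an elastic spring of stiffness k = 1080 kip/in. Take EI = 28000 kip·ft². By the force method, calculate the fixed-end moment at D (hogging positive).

Take the reaction at E as the redundant and release it; the primary structure is a cantilever fixed at D.
Deflection at E on the released cantilever, summing each load's contribution:
  point load 100.5 at a = 2.6: Pa²(3L − a)/(6EI) = 4122/EI
  UDL 32.5: wL⁴/(8EI) = 116029/EI
  δ_0 = 120151/EI
Flexibility coefficient — unit upward force at E: δ_{EE} = L³/(3EI) = 732.3/EI.
With EI = 28000 kip·ft²: δ_0 = 4.2911 ft and δ_{EE} = 0.026155 ft/kip.
Compatibility — the spring shortens by R_E/k under the reaction it provides: δ_0 − R_E·δ_{EE} = R_E/k. With 1/k = 1/(1080×12) ft/kip = 0.000077 ft/kip, R_E = δ_0 / (δ_{EE} + 1/k) = 4.2911 / (0.026155 + 0.000077) = 163.6 kip.
Moment equilibrium about D: M_D = Σ(load moments about D) − R_E·L = 3008 − 163.6×13 = 881 kip·ft.

M_D = 881 kip·ft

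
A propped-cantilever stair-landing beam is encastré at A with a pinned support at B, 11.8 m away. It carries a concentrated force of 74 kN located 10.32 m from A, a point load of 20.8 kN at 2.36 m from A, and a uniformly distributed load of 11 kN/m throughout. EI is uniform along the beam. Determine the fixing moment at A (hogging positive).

Choose R_B as the redundant. The primary structure is the cantilever fixed at A.
Primary-structure tip deflection at B by superposition:
  point load 74 at a = 10.32: Pa²(3L − a)/(6EI) = 32943/EI
  point load 20.8 at a = 2.36: Pa²(3L − a)/(6EI) = 637.9/EI
  UDL 11: wL⁴/(8EI) = 26658/EI
  δ_0 = 60239/EI
Flexibility coefficient — unit upward force at B: δ_{BB} = L³/(3EI) = 547.7/EI.
Compatibility at B: δ_0 − R_B·δ_{BB} = 0, so R_B = 60239/547.7 = 110 kN.
Moment equilibrium about A: M_A = Σ(load moments about A) − R_B·L = 1579 − 110×11.8 = 280.7 kN·m.

M_A = 280.7 kN·m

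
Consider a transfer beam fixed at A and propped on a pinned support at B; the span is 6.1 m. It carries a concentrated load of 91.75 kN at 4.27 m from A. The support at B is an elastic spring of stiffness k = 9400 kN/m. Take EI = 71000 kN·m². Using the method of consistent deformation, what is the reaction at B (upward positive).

Choose R_B as the redundant. The primary structure is the cantilever fixed at A.
Free-end deflection of the primary structure under the applied loading (downward +):
  point load 91.75 at a = 4.27: Pa²(3L − a)/(6EI) = 3912/EI
Flexibility coefficient — unit upward force at B: δ_{BB} = L³/(3EI) = 75.66/EI.
With EI = 71000 kN·m²: δ_0 = 0.055095 m and δ_{BB} = 0.001066 m/kN.
Compatibility — the spring shortens by R_B/k under the reaction it provides: δ_0 − R_B·δ_{BB} = R_B/k. With 1/k = 0.000106 m/kN, R_B = δ_0 / (δ_{BB} + 1/k) = 0.055095 / (0.001066 + 0.000106) = 47.01 kN.

R_B = 47.01 kN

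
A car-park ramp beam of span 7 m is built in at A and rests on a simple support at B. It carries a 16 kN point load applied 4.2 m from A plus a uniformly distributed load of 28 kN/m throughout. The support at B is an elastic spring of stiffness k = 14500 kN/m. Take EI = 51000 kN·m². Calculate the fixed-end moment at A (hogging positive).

Choose R_B as the redundant. The primary structure is the cantilever fixed at A.
Deflection at B on the released cantilever, summing each load's contribution:
  point load 16 at a = 4.2: Pa²(3L − a)/(6EI) = 790.3/EI
  UDL 28: wL⁴/(8EI) = 8404/EI
  δ_0 = 9194/EI
Flexibility coefficient — unit upward force at B: δ_{BB} = L³/(3EI) = 114.3/EI.
With EI = 51000 kN·m²: δ_0 = 0.18027 m and δ_{BB} = 0.002242 m/kN.
Compatibility — the spring shortens by R_B/k under the reaction it provides: δ_0 − R_B·δ_{BB} = R_B/k. With 1/k = 0.000069 m/kN, R_B = δ_0 / (δ_{BB} + 1/k) = 0.18027 / (0.002242 + 0.000069) = 78.01 kN.
Moment equilibrium about A: M_A = Σ(load moments about A) − R_B·L = 753.2 − 78.01×7 = 207.1 kN·m.

M_A = 207.1 kN·m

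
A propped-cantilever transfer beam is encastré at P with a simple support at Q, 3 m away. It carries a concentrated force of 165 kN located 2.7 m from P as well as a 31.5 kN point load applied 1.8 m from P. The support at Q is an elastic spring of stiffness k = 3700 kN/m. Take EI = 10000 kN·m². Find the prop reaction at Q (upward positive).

Choose R_Q as the redundant. The primary structure is the cantilever fixed at P.
Deflection at Q on the released cantilever, summing each load's contribution:
  point load 165 at a = 2.7: Pa²(3L − a)/(6EI) = 1263/EI
  point load 31.5 at a = 1.8: Pa²(3L − a)/(6EI) = 122.5/EI
  δ_0 = 1385/EI
Flexibility coefficient — unit upward force at Q: δ_{QQ} = L³/(3EI) = 9/EI.
With EI = 10000 kN·m²: δ_0 = 0.13855 m and δ_{QQ} = 0.0009 m/kN.
Compatibility — the spring shortens by R_Q/k under the reaction it provides: δ_0 − R_Q·δ_{QQ} = R_Q/k. With 1/k = 0.00027 m/kN, R_Q = δ_0 / (δ_{QQ} + 1/k) = 0.13855 / (0.0009 + 0.00027) = 118.4 kN.

R_Q = 118.4 kN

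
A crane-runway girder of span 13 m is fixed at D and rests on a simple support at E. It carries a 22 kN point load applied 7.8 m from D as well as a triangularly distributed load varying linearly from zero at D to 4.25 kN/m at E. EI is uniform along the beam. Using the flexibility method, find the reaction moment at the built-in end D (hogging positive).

Take the reaction at E as the redundant and release it; the primary structure is a cantilever fixed at D.
Deflection at E on the released cantilever, summing each load's contribution:
  point load 22 at a = 7.8: Pa²(3L − a)/(6EI) = 6960/EI
  triangular load, peak 4.25 at the free end: 11w₀L⁴/(120EI) = 11127/EI
  δ_0 = 18087/EI
Flexibility coefficient — unit upward force at E: δ_{EE} = L³/(3EI) = 732.3/EI.
Compatibility at E: δ_0 − R_E·δ_{EE} = 0, so R_E = 18087/732.3 = 24.7 kN.
Moment equilibrium about D: M_D = Σ(load moments about D) − R_E·L = 411 − 24.7×13 = 89.95 kN·m.

M_D = 89.95 kN·m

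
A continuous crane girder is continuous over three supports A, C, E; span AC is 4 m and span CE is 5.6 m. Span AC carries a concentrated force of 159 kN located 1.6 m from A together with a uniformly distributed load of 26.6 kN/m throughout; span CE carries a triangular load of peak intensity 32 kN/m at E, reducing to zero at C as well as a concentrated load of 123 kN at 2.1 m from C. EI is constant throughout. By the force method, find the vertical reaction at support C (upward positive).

Take M_C as the redundant. Released structure: two simple spans AC and CE with a hinge at C.
Discontinuity in slope at C on the released structure — sum the simple-span end rotations:
  span AC: point load 159 at a = 1.6: Pab(L + a)/(6LEI) = 142.5/EI
  span AC: UDL 26.6: wL³/(24EI) = 70.93/EI
  span CE: triangular load, peak 32: 7w₀L³/(360EI) = 109.3/EI
  span CE: point load 123 at a = 2.1: Pab(L + b)/(6LEI) = 244.8/EI
  relative rotation θ_0 = (213.4 + 354.1)/EI = 567.5/EI
A unit hogging moment at C produces rotation L₁/(3EI) + L₂/(3EI) = 3.2/EI.
Compatibility: M_C·(L₁+L₂)/(3EI) = θ_0, giving M_C = 177.3 kN·m (hogging).
Span AC, ΣM about A with M_C applied at C: R_C^{AC}·4 = 467.2 + 177.3, so R_C^{AC} = 161.1 kN and R_A = 265.4 − 161.1 = 104.3 kN.
Span CE, ΣM about E: R_C^{CE}·5.6 = 597.8 + 177.3, so R_C^{CE} = 138.4 kN and R_E = 212.6 − 138.4 = 74.19 kN.
R_C = 161.1 + 138.4 = 299.5 kN.

R_C = 299.5 kN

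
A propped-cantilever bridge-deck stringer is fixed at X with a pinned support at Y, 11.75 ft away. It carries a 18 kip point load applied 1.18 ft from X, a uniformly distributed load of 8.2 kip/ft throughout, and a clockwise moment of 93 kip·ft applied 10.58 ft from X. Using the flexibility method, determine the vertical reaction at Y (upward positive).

Take the reaction at Y as the redundant and release it; the primary structure is a cantilever fixed at X.
Deflection at Y on the released cantilever, summing each load's contribution:
  point load 18 at a = 1.18: Pa²(3L − a)/(6EI) = 142.3/EI
  UDL 8.2: wL⁴/(8EI) = 19538/EI
  clockwise couple 93 at a = 10.58: M₀a(2L − a)/(2EI) = 6356/EI
  δ_0 = 26036/EI
Tip deflection under a unit load at Y: L³/(3EI) = 540.7/EI.
The prop prevents deflection at Y: R_Y = δ_0/δ_{YY} = 26036/540.7 = 48.15 kip.

R_Y = 48.15 kip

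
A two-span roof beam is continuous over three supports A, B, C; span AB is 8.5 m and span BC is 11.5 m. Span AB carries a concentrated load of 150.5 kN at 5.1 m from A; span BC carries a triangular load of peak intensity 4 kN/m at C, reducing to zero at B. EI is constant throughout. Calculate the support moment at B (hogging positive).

M_B = 122.1 kN·m

Release continuity at B by inserting a hinge; the redundant is the internal moment M_B. The primary structure is two simply-supported spans AB and BC.
Discontinuity in slope at B on the released structure — sum the simple-span end rotations:
  span AB: point load 150.5 at a = 5.1: Pab(L + a)/(6LEI) = 695.9/EI
  span BC: triangular load, peak 4: 7w₀L³/(360EI) = 118.3/EI
  relative rotation θ_0 = (695.9 + 118.3)/EI = 814.2/EI
A unit hogging moment at B produces rotation L₁/(3EI) + L₂/(3EI) = 6.667/EI.
Slope continuity at B: θ_0 = M_B·6.667/EI, so M_B = 814.2/6.667 = 122.1 kN·m (hogging).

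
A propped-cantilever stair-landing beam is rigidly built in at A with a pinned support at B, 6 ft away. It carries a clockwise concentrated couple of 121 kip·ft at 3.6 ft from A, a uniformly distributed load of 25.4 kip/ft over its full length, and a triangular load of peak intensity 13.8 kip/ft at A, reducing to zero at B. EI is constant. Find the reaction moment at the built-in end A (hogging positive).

Remove the prop at B; the released (primary) structure is a cantilever built in at A.
Deflection at B on the released cantilever, summing each load's contribution:
  clockwise couple 121 at a = 3.6: M₀a(2L − a)/(2EI) = 1830/EI
  UDL 25.4: wL⁴/(8EI) = 4115/EI
  triangular load, peak 13.8 at the fixed end: w₀L⁴/(30EI) = 596.2/EI
  δ_0 = 6540/EI
Tip deflection under a unit load at B: L³/(3EI) = 72/EI.
The prop prevents deflection at B: R_B = δ_0/δ_{BB} = 6540/72 = 90.84 kip.
Moment equilibrium about A: M_A = Σ(load moments about A) − R_B·L = 661 − 90.84×6 = 116 kip·ft.

M_A = 116 kip·ft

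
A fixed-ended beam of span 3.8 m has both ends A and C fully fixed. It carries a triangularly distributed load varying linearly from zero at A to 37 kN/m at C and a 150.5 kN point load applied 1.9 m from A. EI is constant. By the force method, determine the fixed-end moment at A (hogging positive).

Take the two fixed-end moments M_A, M_C as redundants; the released structure is the simple span AC.
Simple-span end rotations at A and C under the given loads:
  at A: triangular load, peak 37: 7w₀L³/(360EI) = 39.48/EI
  at C: triangular load, peak 37: w₀L³/(45EI) = 45.12/EI
  at A: point load 150.5 at a = 1.9: Pab(L + b)/(6LEI) = 135.8/EI
  at C: point load 150.5 at a = 1.9: Pab(L + a)/(6LEI) = 135.8/EI
  θ_A0 = 175.3/EI,  θ_C0 = 180.9/EI
Flexibility coefficients: a unit moment at one end gives L/(3EI) there and L/(6EI) at the far end, so f₁₁ = f₂₂ = 1.267/EI and f₁₂ = f₂₁ = 0.6333/EI.
Compatibility — zero rotation at each built-in end:
  1.267 M_A + 0.6333 M_C = 175.3
  0.6333 M_A + 1.267 M_C = 180.9
Solving the pair gives M_A = 89.3 kN·m and M_C = 98.2 kN·m (hogging).

M_A = 89.3 kN·m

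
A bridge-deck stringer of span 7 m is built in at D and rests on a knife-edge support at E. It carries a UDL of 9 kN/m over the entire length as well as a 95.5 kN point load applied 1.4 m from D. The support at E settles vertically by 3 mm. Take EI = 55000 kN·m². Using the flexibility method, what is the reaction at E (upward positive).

R_E = 27.53 kN

Take the reaction at E as the redundant and release it; the primary structure is a cantilever fixed at D.
Deflection at E on the released cantilever, summing each load's contribution:
  UDL 9: wL⁴/(8EI) = 2701/EI
  point load 95.5 at a = 1.4: Pa²(3L − a)/(6EI) = 611.5/EI
  δ_0 = 3313/EI
Flexibility coefficient — unit upward force at E: δ_{EE} = L³/(3EI) = 114.3/EI.
With EI = 55000 kN·m²: δ_0 = 0.060229 m and δ_{EE} = 0.002079 m/kN.
Compatibility — the beam at E must follow the support down by 0.003 m: δ_0 − R_E·δ_{EE} = 0.003, so R_E = (0.060229 − 0.003)/0.002079 = 27.53 kN.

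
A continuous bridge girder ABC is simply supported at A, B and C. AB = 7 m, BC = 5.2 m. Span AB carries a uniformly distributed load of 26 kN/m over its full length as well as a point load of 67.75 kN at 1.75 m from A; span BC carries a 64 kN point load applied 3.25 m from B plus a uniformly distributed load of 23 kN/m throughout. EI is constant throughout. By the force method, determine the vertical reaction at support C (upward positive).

R_C = 65.33 kN

Release continuity at B by inserting a hinge; the redundant is the internal moment M_B. The primary structure is two simply-supported spans AB and BC.
Discontinuity in slope at B on the released structure — sum the simple-span end rotations:
  span AB: UDL 26: wL³/(24EI) = 371.6/EI
  span AB: point load 67.75 at a = 1.75: Pab(L + a)/(6LEI) = 129.7/EI
  span BC: point load 64 at a = 3.25: Pab(L + b)/(6LEI) = 92.95/EI
  span BC: UDL 23: wL³/(24EI) = 134.7/EI
  relative rotation θ_0 = (501.3 + 227.7)/EI = 729/EI
A unit hogging moment at B produces rotation L₁/(3EI) + L₂/(3EI) = 4.067/EI.
Slope continuity at B: θ_0 = M_B·4.067/EI, so M_B = 729/4.067 = 179.3 kN·m (hogging).
Span BC, ΣM about C: R_B^{BC}·5.2 = 435.8 + 179.3, so R_B^{BC} = 118.3 kN and R_C = 183.6 − 118.3 = 65.33 kN.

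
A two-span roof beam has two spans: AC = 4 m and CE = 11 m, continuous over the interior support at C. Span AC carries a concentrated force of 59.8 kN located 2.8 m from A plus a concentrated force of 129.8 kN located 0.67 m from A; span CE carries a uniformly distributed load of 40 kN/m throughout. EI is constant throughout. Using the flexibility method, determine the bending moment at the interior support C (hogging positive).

M_C = 466.3 kN·m

Take M_C as the redundant. Released structure: two simple spans AC and CE with a hinge at C.
Rotations at C on the released spans (each span's end-slope, ×1/EI):
  span AC: point load 59.8 at a = 2.8: Pab(L + a)/(6LEI) = 56.93/EI
  span AC: point load 129.8 at a = 0.67: Pab(L + a)/(6LEI) = 56.35/EI
  span CE: UDL 40: wL³/(24EI) = 2218/EI
  relative rotation θ_0 = (113.3 + 2218)/EI = 2332/EI
A unit hogging moment at C produces rotation L₁/(3EI) + L₂/(3EI) = 5/EI.
Compatibility: M_C·(L₁+L₂)/(3EI) = θ_0, giving M_C = 466.3 kN·m (hogging).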